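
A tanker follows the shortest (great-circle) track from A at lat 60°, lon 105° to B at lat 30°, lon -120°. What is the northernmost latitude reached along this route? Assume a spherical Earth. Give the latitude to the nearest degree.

≈ 72°

The great circle lies in the plane with unit normal n̂ = (p₁ × p₂)/|p₁ × p₂|.
Here n̂_z ≈ +0.309; the vertex latitude is φ_max = arccos|n̂_z| ≈ 72.0°.
Check via Clairaut: cos φ_max = |cos φ₁| · sin C = cos(60.0°)·sin(38.1°) ≈ 0.309, again giving ≈ 72.0°.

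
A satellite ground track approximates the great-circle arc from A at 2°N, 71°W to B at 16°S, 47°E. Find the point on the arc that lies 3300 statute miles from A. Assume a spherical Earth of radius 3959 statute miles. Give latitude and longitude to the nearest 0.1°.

≈ 11.1°S, 24.8°W

From cos δ = sin φ₁ sin φ₂ + cos φ₁ cos φ₂ cos Δλ, the central angle is δ ≈ 2.050 rad (117.4°). The total great-circle distance is δ·R ≈ 2.050 × 3959 ≈ 8114 mi, so the target fraction is f = 3300/8114 ≈ 0.407.
Interpolate at f ≈ 0.407 with slerp weights a = sin((1−f)δ)/sin δ ≈ 1.056, b = sin(fδ)/sin δ ≈ 0.834.
p = a·p₁ + b·p₂ ≈ (0.891, -0.412, -0.193); φ = arcsin(p_z) ≈ -11.13°, λ = atan2(p_y, p_x) ≈ -24.82°.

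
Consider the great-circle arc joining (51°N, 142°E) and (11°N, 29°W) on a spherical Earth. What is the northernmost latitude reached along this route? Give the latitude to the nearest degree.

The great circle lies in the plane with unit normal n̂ = (p₁ × p₂)/|p₁ × p₂|.
Here n̂_z ≈ -0.109; the vertex latitude is φ_max = arccos|n̂_z| ≈ 83.7°.
Check via Clairaut: cos φ_max = |cos φ₁| · sin C = cos(51.0°)·sin(10.0°) ≈ 0.109, again giving ≈ 83.7°.

≈ 84°N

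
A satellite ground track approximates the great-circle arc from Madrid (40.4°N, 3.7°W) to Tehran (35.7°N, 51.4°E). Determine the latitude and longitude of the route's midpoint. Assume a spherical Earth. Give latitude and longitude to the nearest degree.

Convert each endpoint to a unit vector on the sphere (x = cos φ cos λ, y = cos φ sin λ, z = sin φ).
The central angle between the endpoints is δ = arccos(p₁·p₂) ≈ 0.749 rad (42.9°).
Interpolate at f = 1/2 with slerp weights a = sin((1−f)δ)/sin δ ≈ 0.537, b = sin(fδ)/sin δ ≈ 0.537.
p = a·p₁ + b·p₂ ≈ (0.681, 0.315, 0.662); φ = arcsin(p_z) ≈ 41.43°, λ = atan2(p_y, p_x) ≈ 24.81°.

≈ (41°N, 25°E)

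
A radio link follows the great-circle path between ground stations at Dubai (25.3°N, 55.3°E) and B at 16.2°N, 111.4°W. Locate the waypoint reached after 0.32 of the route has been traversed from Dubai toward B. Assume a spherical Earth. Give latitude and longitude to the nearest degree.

Write both endpoints as unit vectors p₁, p₂ with components (cos φ cos λ, cos φ sin λ, sin φ).
The central angle between the endpoints is δ = arccos(p₁·p₂) ≈ 2.383 rad (136.5°).
Interpolate at f = 0.32 with slerp weights a = sin((1−f)δ)/sin δ ≈ 1.452, b = sin(fδ)/sin δ ≈ 1.004.
p = a·p₁ + b·p₂ ≈ (0.395, 0.181, 0.900); φ = arcsin(p_z) ≈ 64.22°, λ = atan2(p_y, p_x) ≈ 24.65°.

≈ 64°N, 25°E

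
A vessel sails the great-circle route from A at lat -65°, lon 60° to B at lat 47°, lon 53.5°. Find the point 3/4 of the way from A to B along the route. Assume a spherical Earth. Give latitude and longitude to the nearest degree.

Write both endpoints as unit vectors p₁, p₂ with components (cos φ cos λ, cos φ sin λ, sin φ).
The central angle between the endpoints is δ = arccos(p₁·p₂) ≈ 1.957 rad (112.1°).
Interpolate at f = 3/4 with slerp weights a = sin((1−f)δ)/sin δ ≈ 0.507, b = sin(fδ)/sin δ ≈ 1.074.
p = a·p₁ + b·p₂ ≈ (0.543, 0.774, 0.326); φ = arcsin(p_z) ≈ 19.00°, λ = atan2(p_y, p_x) ≈ 54.97°.

≈ lat 19°, lon 55°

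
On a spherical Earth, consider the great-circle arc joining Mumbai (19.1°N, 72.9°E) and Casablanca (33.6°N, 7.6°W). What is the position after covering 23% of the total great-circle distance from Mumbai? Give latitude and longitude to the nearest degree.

From cos δ = sin φ₁ sin φ₂ + cos φ₁ cos φ₂ cos Δλ, the central angle is δ ≈ 1.255 rad (71.9°).
Interpolate at f = 0.23 with slerp weights a = sin((1−f)δ)/sin δ ≈ 0.866, b = sin(fδ)/sin δ ≈ 0.299.
p = a·p₁ + b·p₂ ≈ (0.488, 0.749, 0.449); φ = arcsin(p_z) ≈ 26.67°, λ = atan2(p_y, p_x) ≈ 56.92°.

≈ 27°N, 57°E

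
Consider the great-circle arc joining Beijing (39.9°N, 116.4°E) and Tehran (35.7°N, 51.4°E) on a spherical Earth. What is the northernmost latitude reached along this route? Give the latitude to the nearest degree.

The great circle lies in the plane with unit normal n̂ = (p₁ × p₂)/|p₁ × p₂|.
Here n̂_z ≈ -0.733; the vertex latitude is φ_max = arccos|n̂_z| ≈ 42.9°.

≈ 43°N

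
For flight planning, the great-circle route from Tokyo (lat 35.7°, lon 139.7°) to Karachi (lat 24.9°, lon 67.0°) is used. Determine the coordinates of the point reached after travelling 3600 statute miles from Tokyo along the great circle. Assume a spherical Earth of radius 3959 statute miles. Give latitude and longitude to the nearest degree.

Convert each endpoint to a unit vector on the sphere (x = cos φ cos λ, y = cos φ sin λ, z = sin φ).
The central angle between the endpoints is δ = arccos(p₁·p₂) ≈ 1.087 rad (62.3°). The total great-circle distance is δ·R ≈ 1.087 × 3959 ≈ 4305 mi, so the target fraction is f = 3600/4305 ≈ 0.836.
Interpolate at f ≈ 0.836 with slerp weights a = sin((1−f)δ)/sin δ ≈ 0.200, b = sin(fδ)/sin δ ≈ 0.891.
p = a·p₁ + b·p₂ ≈ (0.192, 0.849, 0.492); φ = arcsin(p_z) ≈ 29.47°, λ = atan2(p_y, p_x) ≈ 77.27°.

≈ lat 29°, lon 77°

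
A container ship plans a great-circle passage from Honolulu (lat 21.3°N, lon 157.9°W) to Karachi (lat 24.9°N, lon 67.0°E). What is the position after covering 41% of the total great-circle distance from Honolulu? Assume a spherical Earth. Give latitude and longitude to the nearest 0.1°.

≈ lat 46.6°N, lon 151.7°E

Write both endpoints as unit vectors p₁, p₂ with components (cos φ cos λ, cos φ sin λ, sin φ).
The central angle between the endpoints is δ = arccos(p₁·p₂) ≈ 2.033 rad (116.5°).
Interpolate at f = 0.41 with slerp weights a = sin((1−f)δ)/sin δ ≈ 1.041, b = sin(fδ)/sin δ ≈ 0.827.
p = a·p₁ + b·p₂ ≈ (-0.605, 0.326, 0.726); φ = arcsin(p_z) ≈ 46.57°, λ = atan2(p_y, p_x) ≈ 151.73°.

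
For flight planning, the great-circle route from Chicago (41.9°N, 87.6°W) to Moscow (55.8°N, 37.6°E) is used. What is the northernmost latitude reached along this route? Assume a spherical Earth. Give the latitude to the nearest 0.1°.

The great circle lies in the plane with unit normal n̂ = (p₁ × p₂)/|p₁ × p₂|.
Here n̂_z ≈ +0.360; the vertex latitude is φ_max = arccos|n̂_z| ≈ 68.9°.
Check via Clairaut: cos φ_max = |cos φ₁| · sin C = cos(41.9°)·sin(28.9°) ≈ 0.360, again giving ≈ 68.9°.

≈ 68.9°N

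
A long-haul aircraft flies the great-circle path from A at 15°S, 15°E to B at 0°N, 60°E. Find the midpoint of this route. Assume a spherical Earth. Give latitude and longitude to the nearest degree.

≈ 8°S, 38°E

Write both endpoints as unit vectors p₁, p₂ with components (cos φ cos λ, cos φ sin λ, sin φ).
The central angle between the endpoints is δ = arccos(p₁·p₂) ≈ 0.819 rad (46.9°).
Interpolate at f = 1/2 with slerp weights a = sin((1−f)δ)/sin δ ≈ 0.545, b = sin(fδ)/sin δ ≈ 0.545.
p = a·p₁ + b·p₂ ≈ (0.781, 0.608, -0.141); φ = arcsin(p_z) ≈ -8.11°, λ = atan2(p_y, p_x) ≈ 37.91°.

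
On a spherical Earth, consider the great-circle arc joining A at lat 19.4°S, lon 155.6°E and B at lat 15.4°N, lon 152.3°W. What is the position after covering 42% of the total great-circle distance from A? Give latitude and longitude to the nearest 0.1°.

≈ lat 5.1°S, lon 177.9°E

From cos δ = sin φ₁ sin φ₂ + cos φ₁ cos φ₂ cos Δλ, the central angle is δ ≈ 1.081 rad (61.9°).
Interpolate at f = 0.42 with slerp weights a = sin((1−f)δ)/sin δ ≈ 0.665, b = sin(fδ)/sin δ ≈ 0.497.
p = a·p₁ + b·p₂ ≈ (-0.995, 0.036, -0.089); φ = arcsin(p_z) ≈ -5.10°, λ = atan2(p_y, p_x) ≈ 177.91°.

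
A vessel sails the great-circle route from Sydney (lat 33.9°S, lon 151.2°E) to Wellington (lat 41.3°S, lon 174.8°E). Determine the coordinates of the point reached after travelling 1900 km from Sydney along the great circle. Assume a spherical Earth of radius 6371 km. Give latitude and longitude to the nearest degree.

Write both endpoints as unit vectors p₁, p₂ with components (cos φ cos λ, cos φ sin λ, sin φ).
The central angle between the endpoints is δ = arccos(p₁·p₂) ≈ 0.350 rad (20.0°). The total great-circle distance is δ·R ≈ 0.350 × 6371 ≈ 2227 km, so the target fraction is f = 1900/2227 ≈ 0.853.
Interpolate at f ≈ 0.853 with slerp weights a = sin((1−f)δ)/sin δ ≈ 0.150, b = sin(fδ)/sin δ ≈ 0.858.
p = a·p₁ + b·p₂ ≈ (-0.751, 0.118, -0.650); φ = arcsin(p_z) ≈ -40.53°, λ = atan2(p_y, p_x) ≈ 171.04°.

≈ lat 41°S, lon 171°E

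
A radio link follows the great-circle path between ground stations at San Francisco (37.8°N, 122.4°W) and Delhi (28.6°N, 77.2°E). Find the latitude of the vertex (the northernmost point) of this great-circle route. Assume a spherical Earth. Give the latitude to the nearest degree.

The great circle lies in the plane with unit normal n̂ = (p₁ × p₂)/|p₁ × p₂|.
Here n̂_z ≈ -0.249; the vertex latitude is φ_max = arccos|n̂_z| ≈ 75.6°.

≈ 76°N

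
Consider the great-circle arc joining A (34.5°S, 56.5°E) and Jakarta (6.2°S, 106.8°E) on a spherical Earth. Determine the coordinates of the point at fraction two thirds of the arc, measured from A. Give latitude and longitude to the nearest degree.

≈ (17°S, 92°E)

From cos δ = sin φ₁ sin φ₂ + cos φ₁ cos φ₂ cos Δλ, the central angle is δ ≈ 0.947 rad (54.2°).
Interpolate at f = 2/3 with slerp weights a = sin((1−f)δ)/sin δ ≈ 0.382, b = sin(fδ)/sin δ ≈ 0.727.
p = a·p₁ + b·p₂ ≈ (-0.035, 0.955, -0.295); φ = arcsin(p_z) ≈ -17.17°, λ = atan2(p_y, p_x) ≈ 92.10°.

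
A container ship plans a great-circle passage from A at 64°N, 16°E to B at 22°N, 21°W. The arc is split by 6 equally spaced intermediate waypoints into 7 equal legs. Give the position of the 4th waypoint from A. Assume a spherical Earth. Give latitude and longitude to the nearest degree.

Write both endpoints as unit vectors p₁, p₂ with components (cos φ cos λ, cos φ sin λ, sin φ).
The central angle between the endpoints is δ = arccos(p₁·p₂) ≈ 0.848 rad (48.6°).
Interpolate at f = 4/7 with slerp weights a = sin((1−f)δ)/sin δ ≈ 0.474, b = sin(fδ)/sin δ ≈ 0.621.
p = a·p₁ + b·p₂ ≈ (0.737, -0.149, 0.659); φ = arcsin(p_z) ≈ 41.20°, λ = atan2(p_y, p_x) ≈ -11.43°.

≈ 41°N, 11°W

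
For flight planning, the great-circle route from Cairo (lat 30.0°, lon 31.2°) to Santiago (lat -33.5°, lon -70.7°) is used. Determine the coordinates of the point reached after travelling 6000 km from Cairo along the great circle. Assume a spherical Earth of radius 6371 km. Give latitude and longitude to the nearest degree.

Convert each endpoint to a unit vector on the sphere (x = cos φ cos λ, y = cos φ sin λ, z = sin φ).
The central angle between the endpoints is δ = arccos(p₁·p₂) ≈ 2.010 rad (115.1°). The total great-circle distance is δ·R ≈ 2.010 × 6371 ≈ 12803 km, so the target fraction is f = 6000/12803 ≈ 0.469.
Interpolate at f ≈ 0.469 with slerp weights a = sin((1−f)δ)/sin δ ≈ 0.968, b = sin(fδ)/sin δ ≈ 0.893.
p = a·p₁ + b·p₂ ≈ (0.963, -0.269, -0.009); φ = arcsin(p_z) ≈ -0.52°, λ = atan2(p_y, p_x) ≈ -15.59°.

≈ lat -1°, lon -16°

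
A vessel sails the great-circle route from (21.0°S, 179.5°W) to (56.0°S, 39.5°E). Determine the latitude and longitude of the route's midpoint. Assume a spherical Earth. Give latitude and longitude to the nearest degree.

≈ (63°S, 145°E)

Convert each endpoint to a unit vector on the sphere (x = cos φ cos λ, y = cos φ sin λ, z = sin φ).
The central angle between the endpoints is δ = arccos(p₁·p₂) ≈ 1.680 rad (96.2°).
Interpolate at f = 1/2 with slerp weights a = sin((1−f)δ)/sin δ ≈ 0.749, b = sin(fδ)/sin δ ≈ 0.749.
p = a·p₁ + b·p₂ ≈ (-0.376, 0.260, -0.889); φ = arcsin(p_z) ≈ -62.79°, λ = atan2(p_y, p_x) ≈ 145.31°.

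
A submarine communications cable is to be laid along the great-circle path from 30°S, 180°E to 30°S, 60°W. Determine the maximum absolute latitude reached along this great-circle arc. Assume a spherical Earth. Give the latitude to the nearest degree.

The great circle lies in the plane with unit normal n̂ = (p₁ × p₂)/|p₁ × p₂|.
Here n̂_z ≈ +0.655; the vertex latitude is φ_max = arccos|n̂_z| ≈ 49.1°.
Check via Clairaut: cos φ_max = |cos φ₁| · sin C = cos(30.0°)·sin(130.9°) ≈ 0.655, again giving ≈ 49.1°.

≈ 49°S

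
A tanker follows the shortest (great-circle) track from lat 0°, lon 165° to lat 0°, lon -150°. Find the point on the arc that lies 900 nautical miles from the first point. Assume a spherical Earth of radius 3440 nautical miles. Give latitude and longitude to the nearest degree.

≈ lat 0°, lon 180°

Convert each endpoint to a unit vector on the sphere (x = cos φ cos λ, y = cos φ sin λ, z = sin φ).
The central angle between the endpoints is δ = arccos(p₁·p₂) ≈ 0.785 rad (45.0°). The total great-circle distance is δ·R ≈ 0.785 × 3440 ≈ 2702 nmi, so the target fraction is f = 900/2702 ≈ 0.333.
Interpolate at f ≈ 0.333 with slerp weights a = sin((1−f)δ)/sin δ ≈ 0.707, b = sin(fδ)/sin δ ≈ 0.366.
p = a·p₁ + b·p₂ ≈ (-1.000, 0.000, 0.000); φ = arcsin(p_z) ≈ 0.00°, λ = atan2(p_y, p_x) ≈ 179.99°.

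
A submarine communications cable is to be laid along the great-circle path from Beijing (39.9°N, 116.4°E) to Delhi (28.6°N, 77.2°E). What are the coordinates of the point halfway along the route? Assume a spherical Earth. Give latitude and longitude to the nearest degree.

≈ 36°N, 95°E

Write both endpoints as unit vectors p₁, p₂ with components (cos φ cos λ, cos φ sin λ, sin φ).
The central angle between the endpoints is δ = arccos(p₁·p₂) ≈ 0.593 rad (34.0°).
Interpolate at f = 1/2 with slerp weights a = sin((1−f)δ)/sin δ ≈ 0.523, b = sin(fδ)/sin δ ≈ 0.523.
p = a·p₁ + b·p₂ ≈ (-0.077, 0.807, 0.586); φ = arcsin(p_z) ≈ 35.85°, λ = atan2(p_y, p_x) ≈ 95.43°.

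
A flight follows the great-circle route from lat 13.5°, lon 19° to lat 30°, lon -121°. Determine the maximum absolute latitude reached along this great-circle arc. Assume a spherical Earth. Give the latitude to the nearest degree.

The great circle lies in the plane with unit normal n̂ = (p₁ × p₂)/|p₁ × p₂|.
Here n̂_z ≈ -0.638; the vertex latitude is φ_max = arccos|n̂_z| ≈ 50.4°.

≈ 50°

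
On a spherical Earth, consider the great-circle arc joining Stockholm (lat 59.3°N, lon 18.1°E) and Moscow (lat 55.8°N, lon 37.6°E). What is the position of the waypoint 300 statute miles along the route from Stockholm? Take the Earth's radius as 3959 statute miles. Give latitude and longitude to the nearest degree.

≈ lat 58°N, lon 26°E

Write both endpoints as unit vectors p₁, p₂ with components (cos φ cos λ, cos φ sin λ, sin φ).
The central angle between the endpoints is δ = arccos(p₁·p₂) ≈ 0.192 rad (11.0°). The total great-circle distance is δ·R ≈ 0.192 × 3959 ≈ 759 mi, so the target fraction is f = 300/759 ≈ 0.395.
Interpolate at f ≈ 0.395 with slerp weights a = sin((1−f)δ)/sin δ ≈ 0.607, b = sin(fδ)/sin δ ≈ 0.397.
p = a·p₁ + b·p₂ ≈ (0.472, 0.233, 0.851); φ = arcsin(p_z) ≈ 58.28°, λ = atan2(p_y, p_x) ≈ 26.25°.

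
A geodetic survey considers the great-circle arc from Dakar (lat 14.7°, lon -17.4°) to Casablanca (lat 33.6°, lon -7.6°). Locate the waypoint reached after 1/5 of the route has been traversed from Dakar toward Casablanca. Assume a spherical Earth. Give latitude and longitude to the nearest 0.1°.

≈ lat 18.5°, lon -15.6°

From cos δ = sin φ₁ sin φ₂ + cos φ₁ cos φ₂ cos Δλ, the central angle is δ ≈ 0.364 rad (20.9°).
Interpolate at f = 1/5 with slerp weights a = sin((1−f)δ)/sin δ ≈ 0.806, b = sin(fδ)/sin δ ≈ 0.204.
p = a·p₁ + b·p₂ ≈ (0.913, -0.256, 0.318); φ = arcsin(p_z) ≈ 18.52°, λ = atan2(p_y, p_x) ≈ -15.65°.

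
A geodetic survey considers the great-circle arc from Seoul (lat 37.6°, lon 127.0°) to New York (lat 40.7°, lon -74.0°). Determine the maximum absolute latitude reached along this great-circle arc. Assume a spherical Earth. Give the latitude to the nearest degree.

≈ 77°

The great circle lies in the plane with unit normal n̂ = (p₁ × p₂)/|p₁ × p₂|.
Here n̂_z ≈ +0.218; the vertex latitude is φ_max = arccos|n̂_z| ≈ 77.4°.
Check via Clairaut: cos φ_max = |cos φ₁| · sin C = cos(37.6°)·sin(16.0°) ≈ 0.218, again giving ≈ 77.4°.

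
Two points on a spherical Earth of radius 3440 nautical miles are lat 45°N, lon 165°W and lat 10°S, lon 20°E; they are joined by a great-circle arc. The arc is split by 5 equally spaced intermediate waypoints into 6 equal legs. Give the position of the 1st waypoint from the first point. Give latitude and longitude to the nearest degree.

The haversine formula gives a central angle δ ≈ 2.526 rad (144.7°) between the endpoints.
Interpolate at f = 1/6 with slerp weights a = sin((1−f)δ)/sin δ ≈ 1.491, b = sin(fδ)/sin δ ≈ 0.708.
p = a·p₁ + b·p₂ ≈ (-0.363, -0.034, 0.931); φ = arcsin(p_z) ≈ 68.61°, λ = atan2(p_y, p_x) ≈ -174.59°.

≈ lat 69°N, lon 175°W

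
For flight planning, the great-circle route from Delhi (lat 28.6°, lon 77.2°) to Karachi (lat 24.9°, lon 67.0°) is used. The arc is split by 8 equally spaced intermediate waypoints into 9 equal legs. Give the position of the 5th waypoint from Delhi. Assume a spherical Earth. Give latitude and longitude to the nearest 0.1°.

Write both endpoints as unit vectors p₁, p₂ with components (cos φ cos λ, cos φ sin λ, sin φ).
The central angle between the endpoints is δ = arccos(p₁·p₂) ≈ 0.172 rad (9.8°).
Interpolate at f = 5/9 with slerp weights a = sin((1−f)δ)/sin δ ≈ 0.446, b = sin(fδ)/sin δ ≈ 0.557.
p = a·p₁ + b·p₂ ≈ (0.284, 0.847, 0.448); φ = arcsin(p_z) ≈ 26.63°, λ = atan2(p_y, p_x) ≈ 71.45°.

≈ lat 26.6°, lon 71.5°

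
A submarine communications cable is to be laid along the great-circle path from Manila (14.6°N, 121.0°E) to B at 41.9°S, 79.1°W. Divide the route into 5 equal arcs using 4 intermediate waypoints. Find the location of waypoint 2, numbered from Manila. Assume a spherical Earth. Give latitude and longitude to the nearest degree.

Write both endpoints as unit vectors p₁, p₂ with components (cos φ cos λ, cos φ sin λ, sin φ).
The central angle between the endpoints is δ = arccos(p₁·p₂) ≈ 2.577 rad (147.6°).
Interpolate at f = 2/5 with slerp weights a = sin((1−f)δ)/sin δ ≈ 1.868, b = sin(fδ)/sin δ ≈ 1.603.
p = a·p₁ + b·p₂ ≈ (-0.705, 0.378, -0.599); φ = arcsin(p_z) ≈ -36.83°, λ = atan2(p_y, p_x) ≈ 151.81°.

≈ 37°S, 152°E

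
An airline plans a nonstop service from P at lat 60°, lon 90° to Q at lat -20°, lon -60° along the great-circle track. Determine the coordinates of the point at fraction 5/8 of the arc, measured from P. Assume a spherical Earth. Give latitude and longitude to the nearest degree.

≈ lat 27°, lon -42°

From cos δ = sin φ₁ sin φ₂ + cos φ₁ cos φ₂ cos Δλ, the central angle is δ ≈ 2.351 rad (134.7°).
Interpolate at f = 5/8 with slerp weights a = sin((1−f)δ)/sin δ ≈ 1.085, b = sin(fδ)/sin δ ≈ 1.399.
p = a·p₁ + b·p₂ ≈ (0.657, -0.596, 0.461); φ = arcsin(p_z) ≈ 27.47°, λ = atan2(p_y, p_x) ≈ -42.20°.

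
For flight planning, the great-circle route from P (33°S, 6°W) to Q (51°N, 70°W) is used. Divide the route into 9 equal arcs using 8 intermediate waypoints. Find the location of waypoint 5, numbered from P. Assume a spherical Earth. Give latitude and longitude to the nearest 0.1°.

≈ (15.4°N, 35.8°W)

The haversine formula gives a central angle δ ≈ 1.764 rad (101.1°) between the endpoints.
Interpolate at f = 5/9 with slerp weights a = sin((1−f)δ)/sin δ ≈ 0.719, b = sin(fδ)/sin δ ≈ 0.846.
p = a·p₁ + b·p₂ ≈ (0.782, -0.563, 0.266); φ = arcsin(p_z) ≈ 15.41°, λ = atan2(p_y, p_x) ≈ -35.77°.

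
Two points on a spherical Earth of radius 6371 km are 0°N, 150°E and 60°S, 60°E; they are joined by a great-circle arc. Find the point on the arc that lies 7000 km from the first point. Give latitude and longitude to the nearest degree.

≈ 50°S, 106°E

Write both endpoints as unit vectors p₁, p₂ with components (cos φ cos λ, cos φ sin λ, sin φ).
The central angle between the endpoints is δ = arccos(p₁·p₂) ≈ 1.571 rad (90.0°). The total great-circle distance is δ·R ≈ 1.571 × 6371 ≈ 10008 km, so the target fraction is f = 7000/10008 ≈ 0.699.
Interpolate at f ≈ 0.699 with slerp weights a = sin((1−f)δ)/sin δ ≈ 0.455, b = sin(fδ)/sin δ ≈ 0.891.
p = a·p₁ + b·p₂ ≈ (-0.171, 0.613, -0.771); φ = arcsin(p_z) ≈ -50.47°, λ = atan2(p_y, p_x) ≈ 105.60°.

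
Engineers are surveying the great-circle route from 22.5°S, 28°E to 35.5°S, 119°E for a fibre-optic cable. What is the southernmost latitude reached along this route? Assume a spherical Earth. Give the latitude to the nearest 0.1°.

The great circle lies in the plane with unit normal n̂ = (p₁ × p₂)/|p₁ × p₂|.
Here n̂_z ≈ +0.769; the vertex latitude is φ_max = arccos|n̂_z| ≈ 39.7°.
Check via Clairaut: cos φ_max = |cos φ₁| · sin C = cos(22.5°)·sin(123.7°) ≈ 0.769, again giving ≈ 39.7°.

≈ 39.7°S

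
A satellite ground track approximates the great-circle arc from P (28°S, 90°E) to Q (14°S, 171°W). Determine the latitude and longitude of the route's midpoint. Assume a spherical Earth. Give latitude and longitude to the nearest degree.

≈ (31°S, 143°E)

Write both endpoints as unit vectors p₁, p₂ with components (cos φ cos λ, cos φ sin λ, sin φ).
The central angle between the endpoints is δ = arccos(p₁·p₂) ≈ 1.591 rad (91.2°).
Interpolate at f = 1/2 with slerp weights a = sin((1−f)δ)/sin δ ≈ 0.714, b = sin(fδ)/sin δ ≈ 0.714.
p = a·p₁ + b·p₂ ≈ (-0.685, 0.522, -0.508); φ = arcsin(p_z) ≈ -30.55°, λ = atan2(p_y, p_x) ≈ 142.66°.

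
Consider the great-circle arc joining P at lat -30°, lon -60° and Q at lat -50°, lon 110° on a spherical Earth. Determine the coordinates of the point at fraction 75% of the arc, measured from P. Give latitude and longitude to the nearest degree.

Write both endpoints as unit vectors p₁, p₂ with components (cos φ cos λ, cos φ sin λ, sin φ).
The central angle between the endpoints is δ = arccos(p₁·p₂) ≈ 1.737 rad (99.5°).
Interpolate at f = 0.75 with slerp weights a = sin((1−f)δ)/sin δ ≈ 0.427, b = sin(fδ)/sin δ ≈ 0.978.
p = a·p₁ + b·p₂ ≈ (-0.030, 0.271, -0.962); φ = arcsin(p_z) ≈ -74.20°, λ = atan2(p_y, p_x) ≈ 96.38°.

≈ lat -74°, lon 96°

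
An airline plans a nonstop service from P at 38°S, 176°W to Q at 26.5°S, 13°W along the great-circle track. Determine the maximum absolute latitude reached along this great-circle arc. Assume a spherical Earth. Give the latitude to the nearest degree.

≈ 77°S

The great circle lies in the plane with unit normal n̂ = (p₁ × p₂)/|p₁ × p₂|.
Here n̂_z ≈ +0.225; the vertex latitude is φ_max = arccos|n̂_z| ≈ 77.0°.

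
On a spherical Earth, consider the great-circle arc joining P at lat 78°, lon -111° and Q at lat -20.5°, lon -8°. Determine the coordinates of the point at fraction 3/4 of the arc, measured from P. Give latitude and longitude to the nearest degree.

Convert each endpoint to a unit vector on the sphere (x = cos φ cos λ, y = cos φ sin λ, z = sin φ).
The central angle between the endpoints is δ = arccos(p₁·p₂) ≈ 1.967 rad (112.7°).
Interpolate at f = 3/4 with slerp weights a = sin((1−f)δ)/sin δ ≈ 0.512, b = sin(fδ)/sin δ ≈ 1.079.
p = a·p₁ + b·p₂ ≈ (0.963, -0.240, 0.123); φ = arcsin(p_z) ≈ 7.06°, λ = atan2(p_y, p_x) ≈ -14.00°.

≈ lat 7°, lon -14°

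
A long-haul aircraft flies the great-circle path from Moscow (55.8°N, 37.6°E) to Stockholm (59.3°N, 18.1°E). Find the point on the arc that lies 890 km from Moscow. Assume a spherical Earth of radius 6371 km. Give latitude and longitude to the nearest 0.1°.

≈ 58.7°N, 23.8°E

From cos δ = sin φ₁ sin φ₂ + cos φ₁ cos φ₂ cos Δλ, the central angle is δ ≈ 0.192 rad (11.0°). The total great-circle distance is δ·R ≈ 0.192 × 6371 ≈ 1222 km, so the target fraction is f = 890/1222 ≈ 0.729.
Interpolate at f ≈ 0.729 with slerp weights a = sin((1−f)δ)/sin δ ≈ 0.273, b = sin(fδ)/sin δ ≈ 0.731.
p = a·p₁ + b·p₂ ≈ (0.476, 0.210, 0.854); φ = arcsin(p_z) ≈ 58.65°, λ = atan2(p_y, p_x) ≈ 23.75°.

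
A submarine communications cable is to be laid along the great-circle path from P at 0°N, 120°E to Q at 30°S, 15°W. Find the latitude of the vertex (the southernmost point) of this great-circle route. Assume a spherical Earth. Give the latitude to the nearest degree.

The great circle lies in the plane with unit normal n̂ = (p₁ × p₂)/|p₁ × p₂|.
Here n̂_z ≈ -0.775; the vertex latitude is φ_max = arccos|n̂_z| ≈ 39.2°.

≈ 39°S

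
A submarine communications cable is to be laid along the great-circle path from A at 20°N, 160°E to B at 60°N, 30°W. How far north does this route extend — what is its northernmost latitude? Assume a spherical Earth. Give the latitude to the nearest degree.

The great circle lies in the plane with unit normal n̂ = (p₁ × p₂)/|p₁ × p₂|.
Here n̂_z ≈ +0.083; the vertex latitude is φ_max = arccos|n̂_z| ≈ 85.3°.
Check via Clairaut: cos φ_max = |cos φ₁| · sin C = cos(20.0°)·sin(5.1°) ≈ 0.083, again giving ≈ 85.3°.

≈ 85°N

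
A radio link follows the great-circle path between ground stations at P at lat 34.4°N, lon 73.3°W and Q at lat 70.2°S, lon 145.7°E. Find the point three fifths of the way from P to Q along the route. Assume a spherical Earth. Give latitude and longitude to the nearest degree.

≈ lat 45°S, lon 100°W

From cos δ = sin φ₁ sin φ₂ + cos φ₁ cos φ₂ cos Δλ, the central angle is δ ≈ 2.417 rad (138.5°).
Interpolate at f = 3/5 with slerp weights a = sin((1−f)δ)/sin δ ≈ 1.242, b = sin(fδ)/sin δ ≈ 1.498.
p = a·p₁ + b·p₂ ≈ (-0.125, -0.695, -0.708); φ = arcsin(p_z) ≈ -45.04°, λ = atan2(p_y, p_x) ≈ -100.16°.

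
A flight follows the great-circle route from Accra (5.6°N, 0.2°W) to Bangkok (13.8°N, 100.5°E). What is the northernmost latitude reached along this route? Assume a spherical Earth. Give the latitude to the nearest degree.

≈ 16°N

The great circle lies in the plane with unit normal n̂ = (p₁ × p₂)/|p₁ × p₂|.
Here n̂_z ≈ +0.961; the vertex latitude is φ_max = arccos|n̂_z| ≈ 16.0°.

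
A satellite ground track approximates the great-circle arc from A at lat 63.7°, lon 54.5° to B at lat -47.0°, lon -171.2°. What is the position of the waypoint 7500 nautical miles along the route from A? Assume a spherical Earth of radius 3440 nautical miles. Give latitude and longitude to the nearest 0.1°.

Write both endpoints as unit vectors p₁, p₂ with components (cos φ cos λ, cos φ sin λ, sin φ).
The central angle between the endpoints is δ = arccos(p₁·p₂) ≈ 2.619 rad (150.1°). The total great-circle distance is δ·R ≈ 2.619 × 3440 ≈ 9010 nmi, so the target fraction is f = 7500/9010 ≈ 0.832.
Interpolate at f ≈ 0.832 with slerp weights a = sin((1−f)δ)/sin δ ≈ 0.852, b = sin(fδ)/sin δ ≈ 1.644.
p = a·p₁ + b·p₂ ≈ (-0.889, 0.136, -0.438); φ = arcsin(p_z) ≈ -25.99°, λ = atan2(p_y, p_x) ≈ 171.30°.

≈ lat -26.0°, lon 171.3°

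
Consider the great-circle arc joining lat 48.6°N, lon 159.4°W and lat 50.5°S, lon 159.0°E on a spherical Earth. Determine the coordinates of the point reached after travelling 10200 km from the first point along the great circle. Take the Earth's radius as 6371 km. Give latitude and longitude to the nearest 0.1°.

The haversine formula gives a central angle δ ≈ 1.838 rad (105.3°) between the endpoints. The total great-circle distance is δ·R ≈ 1.838 × 6371 ≈ 11711 km, so the target fraction is f = 10200/11711 ≈ 0.871.
Interpolate at f ≈ 0.871 with slerp weights a = sin((1−f)δ)/sin δ ≈ 0.244, b = sin(fδ)/sin δ ≈ 1.036.
p = a·p₁ + b·p₂ ≈ (-0.766, 0.180, -0.617); φ = arcsin(p_z) ≈ -38.09°, λ = atan2(p_y, p_x) ≈ 166.81°.

≈ lat 38.1°S, lon 166.8°E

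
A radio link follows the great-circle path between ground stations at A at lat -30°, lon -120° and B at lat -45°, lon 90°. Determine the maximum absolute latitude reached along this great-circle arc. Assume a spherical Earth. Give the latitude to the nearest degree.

≈ -72°

The great circle lies in the plane with unit normal n̂ = (p₁ × p₂)/|p₁ × p₂|.
Here n̂_z ≈ -0.311; the vertex latitude is φ_max = arccos|n̂_z| ≈ 71.9°.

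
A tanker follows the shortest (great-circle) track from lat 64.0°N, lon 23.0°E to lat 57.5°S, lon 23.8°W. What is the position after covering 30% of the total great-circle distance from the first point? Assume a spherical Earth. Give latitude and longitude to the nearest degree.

≈ lat 28°N, lon 3°E

Convert each endpoint to a unit vector on the sphere (x = cos φ cos λ, y = cos φ sin λ, z = sin φ).
The central angle between the endpoints is δ = arccos(p₁·p₂) ≈ 2.210 rad (126.6°).
Interpolate at f = 0.30 with slerp weights a = sin((1−f)δ)/sin δ ≈ 1.246, b = sin(fδ)/sin δ ≈ 0.767.
p = a·p₁ + b·p₂ ≈ (0.880, 0.047, 0.473); φ = arcsin(p_z) ≈ 28.22°, λ = atan2(p_y, p_x) ≈ 3.06°.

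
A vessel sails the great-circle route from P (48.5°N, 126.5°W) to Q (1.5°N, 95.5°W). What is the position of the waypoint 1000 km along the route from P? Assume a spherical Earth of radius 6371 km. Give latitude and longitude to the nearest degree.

From cos δ = sin φ₁ sin φ₂ + cos φ₁ cos φ₂ cos Δλ, the central angle is δ ≈ 0.943 rad (54.0°). The total great-circle distance is δ·R ≈ 0.943 × 6371 ≈ 6008 km, so the target fraction is f = 1000/6008 ≈ 0.166.
Interpolate at f ≈ 0.166 with slerp weights a = sin((1−f)δ)/sin δ ≈ 0.874, b = sin(fδ)/sin δ ≈ 0.193.
p = a·p₁ + b·p₂ ≈ (-0.363, -0.658, 0.660); φ = arcsin(p_z) ≈ 41.29°, λ = atan2(p_y, p_x) ≈ -118.89°.

≈ (41°N, 119°W)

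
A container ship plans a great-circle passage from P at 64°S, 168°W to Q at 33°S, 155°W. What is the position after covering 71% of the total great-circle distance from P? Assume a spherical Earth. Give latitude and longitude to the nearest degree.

≈ 42°S, 157°W

Write both endpoints as unit vectors p₁, p₂ with components (cos φ cos λ, cos φ sin λ, sin φ).
The central angle between the endpoints is δ = arccos(p₁·p₂) ≈ 0.559 rad (32.0°).
Interpolate at f = 0.71 with slerp weights a = sin((1−f)δ)/sin δ ≈ 0.304, b = sin(fδ)/sin δ ≈ 0.729.
p = a·p₁ + b·p₂ ≈ (-0.685, -0.286, -0.671); φ = arcsin(p_z) ≈ -42.11°, λ = atan2(p_y, p_x) ≈ -157.32°.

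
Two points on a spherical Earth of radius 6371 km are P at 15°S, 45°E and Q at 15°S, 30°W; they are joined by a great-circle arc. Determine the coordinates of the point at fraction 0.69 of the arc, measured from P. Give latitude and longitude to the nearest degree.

Write both endpoints as unit vectors p₁, p₂ with components (cos φ cos λ, cos φ sin λ, sin φ).
The central angle between the endpoints is δ = arccos(p₁·p₂) ≈ 1.257 rad (72.0°).
Interpolate at f = 0.69 with slerp weights a = sin((1−f)δ)/sin δ ≈ 0.399, b = sin(fδ)/sin δ ≈ 0.802.
p = a·p₁ + b·p₂ ≈ (0.944, -0.114, -0.311); φ = arcsin(p_z) ≈ -18.11°, λ = atan2(p_y, p_x) ≈ -6.91°.

≈ 18°S, 7°W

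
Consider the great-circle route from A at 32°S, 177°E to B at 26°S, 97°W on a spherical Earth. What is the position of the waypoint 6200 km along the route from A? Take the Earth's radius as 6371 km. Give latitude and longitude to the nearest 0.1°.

≈ 33.1°S, 115.6°W

Write both endpoints as unit vectors p₁, p₂ with components (cos φ cos λ, cos φ sin λ, sin φ).
The central angle between the endpoints is δ = arccos(p₁·p₂) ≈ 1.281 rad (73.4°). The total great-circle distance is δ·R ≈ 1.281 × 6371 ≈ 8163 km, so the target fraction is f = 6200/8163 ≈ 0.760.
Interpolate at f ≈ 0.760 with slerp weights a = sin((1−f)δ)/sin δ ≈ 0.316, b = sin(fδ)/sin δ ≈ 0.863.
p = a·p₁ + b·p₂ ≈ (-0.362, -0.755, -0.546); φ = arcsin(p_z) ≈ -33.08°, λ = atan2(p_y, p_x) ≈ -115.63°.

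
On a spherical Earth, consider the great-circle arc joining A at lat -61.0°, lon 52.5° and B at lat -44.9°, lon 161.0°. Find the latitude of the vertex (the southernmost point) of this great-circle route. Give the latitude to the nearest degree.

The great circle lies in the plane with unit normal n̂ = (p₁ × p₂)/|p₁ × p₂|.
Here n̂_z ≈ +0.378; the vertex latitude is φ_max = arccos|n̂_z| ≈ 67.8°.
Check via Clairaut: cos φ_max = |cos φ₁| · sin C = cos(61.0°)·sin(128.7°) ≈ 0.378, again giving ≈ 67.8°.

≈ -68°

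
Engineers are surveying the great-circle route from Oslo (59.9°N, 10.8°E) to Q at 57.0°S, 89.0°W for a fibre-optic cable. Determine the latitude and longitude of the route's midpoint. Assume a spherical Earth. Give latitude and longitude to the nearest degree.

≈ 2°N, 42°W

The haversine formula gives a central angle δ ≈ 2.453 rad (140.5°) between the endpoints.
Interpolate at f = 1/2 with slerp weights a = sin((1−f)δ)/sin δ ≈ 1.481, b = sin(fδ)/sin δ ≈ 1.481.
p = a·p₁ + b·p₂ ≈ (0.744, -0.667, 0.039); φ = arcsin(p_z) ≈ 2.25°, λ = atan2(p_y, p_x) ≈ -41.90°.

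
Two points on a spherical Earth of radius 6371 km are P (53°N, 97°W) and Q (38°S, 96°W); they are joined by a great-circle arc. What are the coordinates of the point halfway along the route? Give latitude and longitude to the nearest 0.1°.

The haversine formula gives a central angle δ ≈ 1.588 rad (91.0°) between the endpoints.
Interpolate at f = 1/2 with slerp weights a = sin((1−f)δ)/sin δ ≈ 0.713, b = sin(fδ)/sin δ ≈ 0.713.
p = a·p₁ + b·p₂ ≈ (-0.111, -0.985, 0.131); φ = arcsin(p_z) ≈ 7.50°, λ = atan2(p_y, p_x) ≈ -96.43°.

≈ (7.5°N, 96.4°W)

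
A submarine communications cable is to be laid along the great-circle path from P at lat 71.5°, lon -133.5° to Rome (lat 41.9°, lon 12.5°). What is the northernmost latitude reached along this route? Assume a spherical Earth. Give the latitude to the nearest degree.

≈ 82°

The great circle lies in the plane with unit normal n̂ = (p₁ × p₂)/|p₁ × p₂|.
Here n̂_z ≈ +0.147; the vertex latitude is φ_max = arccos|n̂_z| ≈ 81.6°.
Check via Clairaut: cos φ_max = |cos φ₁| · sin C = cos(71.5°)·sin(27.6°) ≈ 0.147, again giving ≈ 81.6°.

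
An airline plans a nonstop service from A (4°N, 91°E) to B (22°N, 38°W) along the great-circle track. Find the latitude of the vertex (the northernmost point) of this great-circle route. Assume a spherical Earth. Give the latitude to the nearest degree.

The great circle lies in the plane with unit normal n̂ = (p₁ × p₂)/|p₁ × p₂|.
Here n̂_z ≈ -0.865; the vertex latitude is φ_max = arccos|n̂_z| ≈ 30.1°.
Check via Clairaut: cos φ_max = |cos φ₁| · sin C = cos(4.0°)·sin(60.1°) ≈ 0.865, again giving ≈ 30.1°.

≈ 30°N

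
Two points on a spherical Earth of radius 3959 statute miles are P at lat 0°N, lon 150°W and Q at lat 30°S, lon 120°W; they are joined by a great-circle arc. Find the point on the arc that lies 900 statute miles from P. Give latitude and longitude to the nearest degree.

≈ lat 10°S, lon 141°W

From cos δ = sin φ₁ sin φ₂ + cos φ₁ cos φ₂ cos Δλ, the central angle is δ ≈ 0.723 rad (41.4°). The total great-circle distance is δ·R ≈ 0.723 × 3959 ≈ 2861 mi, so the target fraction is f = 900/2861 ≈ 0.315.
Interpolate at f ≈ 0.315 with slerp weights a = sin((1−f)δ)/sin δ ≈ 0.719, b = sin(fδ)/sin δ ≈ 0.341.
p = a·p₁ + b·p₂ ≈ (-0.770, -0.615, -0.170); φ = arcsin(p_z) ≈ -9.81°, λ = atan2(p_y, p_x) ≈ -141.39°.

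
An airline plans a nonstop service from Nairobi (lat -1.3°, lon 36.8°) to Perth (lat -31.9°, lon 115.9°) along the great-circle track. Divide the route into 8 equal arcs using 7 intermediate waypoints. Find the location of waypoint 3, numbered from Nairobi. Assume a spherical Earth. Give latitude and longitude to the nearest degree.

The haversine formula gives a central angle δ ≈ 1.397 rad (80.1°) between the endpoints.
Interpolate at f = 3/8 with slerp weights a = sin((1−f)δ)/sin δ ≈ 0.778, b = sin(fδ)/sin δ ≈ 0.508.
p = a·p₁ + b·p₂ ≈ (0.435, 0.854, -0.286); φ = arcsin(p_z) ≈ -16.62°, λ = atan2(p_y, p_x) ≈ 63.03°.

≈ lat -17°, lon 63°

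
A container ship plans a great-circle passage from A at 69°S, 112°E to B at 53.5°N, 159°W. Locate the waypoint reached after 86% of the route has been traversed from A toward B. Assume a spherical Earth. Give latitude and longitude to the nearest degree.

≈ 36°N, 172°W

Convert each endpoint to a unit vector on the sphere (x = cos φ cos λ, y = cos φ sin λ, z = sin φ).
The central angle between the endpoints is δ = arccos(p₁·p₂) ≈ 2.414 rad (138.3°).
Interpolate at f = 0.86 with slerp weights a = sin((1−f)δ)/sin δ ≈ 0.498, b = sin(fδ)/sin δ ≈ 1.316.
p = a·p₁ + b·p₂ ≈ (-0.798, -0.115, 0.592); φ = arcsin(p_z) ≈ 36.32°, λ = atan2(p_y, p_x) ≈ -171.81°.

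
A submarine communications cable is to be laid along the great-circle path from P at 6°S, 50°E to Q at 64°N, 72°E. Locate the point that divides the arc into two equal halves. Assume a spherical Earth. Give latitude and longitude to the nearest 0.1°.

Write both endpoints as unit vectors p₁, p₂ with components (cos φ cos λ, cos φ sin λ, sin φ).
The central angle between the endpoints is δ = arccos(p₁·p₂) ≈ 1.255 rad (71.9°).
Interpolate at f = 1/2 with slerp weights a = sin((1−f)δ)/sin δ ≈ 0.618, b = sin(fδ)/sin δ ≈ 0.618.
p = a·p₁ + b·p₂ ≈ (0.479, 0.728, 0.491); φ = arcsin(p_z) ≈ 29.38°, λ = atan2(p_y, p_x) ≈ 56.69°.

≈ 29.4°N, 56.7°E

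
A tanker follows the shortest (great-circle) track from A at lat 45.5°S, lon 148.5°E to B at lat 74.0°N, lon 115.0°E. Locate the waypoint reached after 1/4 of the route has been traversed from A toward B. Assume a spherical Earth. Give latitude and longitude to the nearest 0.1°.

≈ lat 15.4°S, lon 143.1°E

Convert each endpoint to a unit vector on the sphere (x = cos φ cos λ, y = cos φ sin λ, z = sin φ).
The central angle between the endpoints is δ = arccos(p₁·p₂) ≈ 2.123 rad (121.6°).
Interpolate at f = 1/4 with slerp weights a = sin((1−f)δ)/sin δ ≈ 1.174, b = sin(fδ)/sin δ ≈ 0.595.
p = a·p₁ + b·p₂ ≈ (-0.771, 0.579, -0.266); φ = arcsin(p_z) ≈ -15.43°, λ = atan2(p_y, p_x) ≈ 143.12°.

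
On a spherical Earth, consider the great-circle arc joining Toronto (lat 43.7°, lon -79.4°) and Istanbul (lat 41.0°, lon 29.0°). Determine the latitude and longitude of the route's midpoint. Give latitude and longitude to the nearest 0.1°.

Write both endpoints as unit vectors p₁, p₂ with components (cos φ cos λ, cos φ sin λ, sin φ).
The central angle between the endpoints is δ = arccos(p₁·p₂) ≈ 1.286 rad (73.7°).
Interpolate at f = 1/2 with slerp weights a = sin((1−f)δ)/sin δ ≈ 0.625, b = sin(fδ)/sin δ ≈ 0.625.
p = a·p₁ + b·p₂ ≈ (0.495, -0.215, 0.841); φ = arcsin(p_z) ≈ 57.30°, λ = atan2(p_y, p_x) ≈ -23.49°.

≈ lat 57.3°, lon -23.5°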